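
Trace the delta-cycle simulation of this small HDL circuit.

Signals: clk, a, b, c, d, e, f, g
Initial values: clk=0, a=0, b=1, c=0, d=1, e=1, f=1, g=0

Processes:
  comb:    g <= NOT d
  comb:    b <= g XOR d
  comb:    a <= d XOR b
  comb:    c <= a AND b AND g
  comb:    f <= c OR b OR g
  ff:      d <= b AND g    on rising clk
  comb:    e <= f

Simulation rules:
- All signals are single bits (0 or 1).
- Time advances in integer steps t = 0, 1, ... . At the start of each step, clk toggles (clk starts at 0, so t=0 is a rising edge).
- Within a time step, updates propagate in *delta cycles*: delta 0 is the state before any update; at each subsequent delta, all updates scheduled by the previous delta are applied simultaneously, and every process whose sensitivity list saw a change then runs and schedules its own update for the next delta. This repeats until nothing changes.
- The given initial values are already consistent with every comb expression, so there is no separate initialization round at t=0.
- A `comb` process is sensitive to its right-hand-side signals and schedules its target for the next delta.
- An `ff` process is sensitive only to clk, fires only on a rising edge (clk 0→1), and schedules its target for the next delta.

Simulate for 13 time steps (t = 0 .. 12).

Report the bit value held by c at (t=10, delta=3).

t0.Δ0 f=1 c=0 b=1 e=1 g=0 clk=0 d=1 a=0
t0.Δ1 f=1 c=0 b=1 e=1 g=0 clk=1 d=1 a=0
t0.Δ2 f=1 c=0 b=1 e=1 g=0 clk=1 d=0 a=0
t0.Δ3 f=1 c=0 b=0 e=1 g=1 clk=1 d=0 a=1
t0.Δ4 f=1 c=0 b=1 e=1 g=1 clk=1 d=0 a=0
t0.Δ5 f=1 c=0 b=1 e=1 g=1 clk=1 d=0 a=1
t0.Δ6 f=1 c=1 b=1 e=1 g=1 clk=1 d=0 a=1
t1.Δ0 f=1 c=1 b=1 e=1 g=1 clk=1 d=0 a=1
t1.Δ1 f=1 c=1 b=1 e=1 g=1 clk=0 d=0 a=1
t2.Δ0 f=1 c=1 b=1 e=1 g=1 clk=0 d=0 a=1
t2.Δ1 f=1 c=1 b=1 e=1 g=1 clk=1 d=0 a=1
t2.Δ2 f=1 c=1 b=1 e=1 g=1 clk=1 d=1 a=1
t2.Δ3 f=1 c=1 b=0 e=1 g=0 clk=1 d=1 a=0
t2.Δ4 f=1 c=0 b=1 e=1 g=0 clk=1 d=1 a=1
t2.Δ5 f=1 c=0 b=1 e=1 g=0 clk=1 d=1 a=0
t3.Δ0 f=1 c=0 b=1 e=1 g=0 clk=1 d=1 a=0
t3.Δ1 f=1 c=0 b=1 e=1 g=0 clk=0 d=1 a=0
t4.Δ0 f=1 c=0 b=1 e=1 g=0 clk=0 d=1 a=0
t4.Δ1 f=1 c=0 b=1 e=1 g=0 clk=1 d=1 a=0
t4.Δ2 f=1 c=0 b=1 e=1 g=0 clk=1 d=0 a=0
t4.Δ3 f=1 c=0 b=0 e=1 g=1 clk=1 d=0 a=1
t4.Δ4 f=1 c=0 b=1 e=1 g=1 clk=1 d=0 a=0
t4.Δ5 f=1 c=0 b=1 e=1 g=1 clk=1 d=0 a=1
t4.Δ6 f=1 c=1 b=1 e=1 g=1 clk=1 d=0 a=1
t5.Δ0 f=1 c=1 b=1 e=1 g=1 clk=1 d=0 a=1
t5.Δ1 f=1 c=1 b=1 e=1 g=1 clk=0 d=0 a=1
t6.Δ0 f=1 c=1 b=1 e=1 g=1 clk=0 d=0 a=1
t6.Δ1 f=1 c=1 b=1 e=1 g=1 clk=1 d=0 a=1
t6.Δ2 f=1 c=1 b=1 e=1 g=1 clk=1 d=1 a=1
t6.Δ3 f=1 c=1 b=0 e=1 g=0 clk=1 d=1 a=0
t6.Δ4 f=1 c=0 b=1 e=1 g=0 clk=1 d=1 a=1
t6.Δ5 f=1 c=0 b=1 e=1 g=0 clk=1 d=1 a=0
t7.Δ0 f=1 c=0 b=1 e=1 g=0 clk=1 d=1 a=0
t7.Δ1 f=1 c=0 b=1 e=1 g=0 clk=0 d=1 a=0
t8.Δ0 f=1 c=0 b=1 e=1 g=0 clk=0 d=1 a=0
t8.Δ1 f=1 c=0 b=1 e=1 g=0 clk=1 d=1 a=0
t8.Δ2 f=1 c=0 b=1 e=1 g=0 clk=1 d=0 a=0
t8.Δ3 f=1 c=0 b=0 e=1 g=1 clk=1 d=0 a=1
t8.Δ4 f=1 c=0 b=1 e=1 g=1 clk=1 d=0 a=0
t8.Δ5 f=1 c=0 b=1 e=1 g=1 clk=1 d=0 a=1
t8.Δ6 f=1 c=1 b=1 e=1 g=1 clk=1 d=0 a=1
t9.Δ0 f=1 c=1 b=1 e=1 g=1 clk=1 d=0 a=1
t9.Δ1 f=1 c=1 b=1 e=1 g=1 clk=0 d=0 a=1
t10.Δ0 f=1 c=1 b=1 e=1 g=1 clk=0 d=0 a=1
t10.Δ1 f=1 c=1 b=1 e=1 g=1 clk=1 d=0 a=1
t10.Δ2 f=1 c=1 b=1 e=1 g=1 clk=1 d=1 a=1
t10.Δ3 f=1 c=1 b=0 e=1 g=0 clk=1 d=1 a=0
t10.Δ4 f=1 c=0 b=1 e=1 g=0 clk=1 d=1 a=1
t10.Δ5 f=1 c=0 b=1 e=1 g=0 clk=1 d=1 a=0
t11.Δ0 f=1 c=0 b=1 e=1 g=0 clk=1 d=1 a=0
t11.Δ1 f=1 c=0 b=1 e=1 g=0 clk=0 d=1 a=0
t12.Δ0 f=1 c=0 b=1 e=1 g=0 clk=0 d=1 a=0
t12.Δ1 f=1 c=0 b=1 e=1 g=0 clk=1 d=1 a=0
t12.Δ2 f=1 c=0 b=1 e=1 g=0 clk=1 d=0 a=0
t12.Δ3 f=1 c=0 b=0 e=1 g=1 clk=1 d=0 a=1
t12.Δ4 f=1 c=0 b=1 e=1 g=1 clk=1 d=0 a=0
t12.Δ5 f=1 c=0 b=1 e=1 g=1 clk=1 d=0 a=1
t12.Δ6 f=1 c=1 b=1 e=1 g=1 clk=1 d=0 a=1

1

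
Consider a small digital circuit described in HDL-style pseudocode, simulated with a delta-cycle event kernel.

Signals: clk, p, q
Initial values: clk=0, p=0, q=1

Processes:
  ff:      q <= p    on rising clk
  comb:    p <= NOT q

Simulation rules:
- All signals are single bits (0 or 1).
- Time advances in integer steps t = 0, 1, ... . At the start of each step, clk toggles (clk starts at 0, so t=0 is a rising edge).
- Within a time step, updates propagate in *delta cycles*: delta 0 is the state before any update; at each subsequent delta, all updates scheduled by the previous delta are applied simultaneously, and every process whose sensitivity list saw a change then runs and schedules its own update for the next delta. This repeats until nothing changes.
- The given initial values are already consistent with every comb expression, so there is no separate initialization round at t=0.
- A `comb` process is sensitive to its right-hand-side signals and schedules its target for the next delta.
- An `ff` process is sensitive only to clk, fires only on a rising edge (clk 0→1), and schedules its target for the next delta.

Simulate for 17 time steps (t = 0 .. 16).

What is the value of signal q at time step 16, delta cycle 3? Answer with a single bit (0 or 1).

t0.Δ0 p=0 q=1 clk=0
t0.Δ1 p=0 q=1 clk=1
t0.Δ2 p=0 q=0 clk=1
t0.Δ3 p=1 q=0 clk=1
t1.Δ0 p=1 q=0 clk=1
t1.Δ1 p=1 q=0 clk=0
t2.Δ0 p=1 q=0 clk=0
t2.Δ1 p=1 q=0 clk=1
t2.Δ2 p=1 q=1 clk=1
t2.Δ3 p=0 q=1 clk=1
t3.Δ0 p=0 q=1 clk=1
t3.Δ1 p=0 q=1 clk=0
t4.Δ0 p=0 q=1 clk=0
t4.Δ1 p=0 q=1 clk=1
t4.Δ2 p=0 q=0 clk=1
t4.Δ3 p=1 q=0 clk=1
t5.Δ0 p=1 q=0 clk=1
t5.Δ1 p=1 q=0 clk=0
t6.Δ0 p=1 q=0 clk=0
t6.Δ1 p=1 q=0 clk=1
t6.Δ2 p=1 q=1 clk=1
t6.Δ3 p=0 q=1 clk=1
t7.Δ0 p=0 q=1 clk=1
t7.Δ1 p=0 q=1 clk=0
t8.Δ0 p=0 q=1 clk=0
t8.Δ1 p=0 q=1 clk=1
t8.Δ2 p=0 q=0 clk=1
t8.Δ3 p=1 q=0 clk=1
t9.Δ0 p=1 q=0 clk=1
t9.Δ1 p=1 q=0 clk=0
t10.Δ0 p=1 q=0 clk=0
t10.Δ1 p=1 q=0 clk=1
t10.Δ2 p=1 q=1 clk=1
t10.Δ3 p=0 q=1 clk=1
t11.Δ0 p=0 q=1 clk=1
t11.Δ1 p=0 q=1 clk=0
t12.Δ0 p=0 q=1 clk=0
t12.Δ1 p=0 q=1 clk=1
t12.Δ2 p=0 q=0 clk=1
t12.Δ3 p=1 q=0 clk=1
t13.Δ0 p=1 q=0 clk=1
t13.Δ1 p=1 q=0 clk=0
t14.Δ0 p=1 q=0 clk=0
t14.Δ1 p=1 q=0 clk=1
t14.Δ2 p=1 q=1 clk=1
t14.Δ3 p=0 q=1 clk=1
t15.Δ0 p=0 q=1 clk=1
t15.Δ1 p=0 q=1 clk=0
t16.Δ0 p=0 q=1 clk=0
t16.Δ1 p=0 q=1 clk=1
t16.Δ2 p=0 q=0 clk=1
t16.Δ3 p=1 q=0 clk=1

0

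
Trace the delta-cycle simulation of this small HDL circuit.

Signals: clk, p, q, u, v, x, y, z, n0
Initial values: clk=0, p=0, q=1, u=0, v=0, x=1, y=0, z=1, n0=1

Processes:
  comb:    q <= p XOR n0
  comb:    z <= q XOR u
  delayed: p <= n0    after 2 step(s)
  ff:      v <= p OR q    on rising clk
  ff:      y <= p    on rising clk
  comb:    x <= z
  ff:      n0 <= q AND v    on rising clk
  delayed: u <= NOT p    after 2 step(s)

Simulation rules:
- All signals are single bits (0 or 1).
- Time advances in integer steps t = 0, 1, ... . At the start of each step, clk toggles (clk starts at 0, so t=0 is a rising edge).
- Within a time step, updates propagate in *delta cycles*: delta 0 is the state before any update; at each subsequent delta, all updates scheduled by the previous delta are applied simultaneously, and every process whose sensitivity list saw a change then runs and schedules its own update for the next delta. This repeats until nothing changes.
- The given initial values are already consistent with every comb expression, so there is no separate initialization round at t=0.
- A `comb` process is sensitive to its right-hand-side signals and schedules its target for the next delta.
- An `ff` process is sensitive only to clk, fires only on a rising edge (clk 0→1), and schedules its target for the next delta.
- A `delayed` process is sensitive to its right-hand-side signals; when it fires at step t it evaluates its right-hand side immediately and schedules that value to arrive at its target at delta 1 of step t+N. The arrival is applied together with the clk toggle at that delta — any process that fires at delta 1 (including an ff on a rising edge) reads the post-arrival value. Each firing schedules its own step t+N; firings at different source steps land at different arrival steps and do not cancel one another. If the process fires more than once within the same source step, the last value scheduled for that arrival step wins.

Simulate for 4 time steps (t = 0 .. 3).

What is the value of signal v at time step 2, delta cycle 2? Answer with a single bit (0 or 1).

t0.Δ0 u=0 z=1 p=0 q=1 y=0 clk=0 x=1 v=0 n0=1
t0.Δ1 u=0 z=1 p=0 q=1 y=0 clk=1 x=1 v=0 n0=1
t0.Δ2 u=0 z=1 p=0 q=1 y=0 clk=1 x=1 v=1 n0=0
t0.Δ3 u=0 z=1 p=0 q=0 y=0 clk=1 x=1 v=1 n0=0
t0.Δ4 u=0 z=0 p=0 q=0 y=0 clk=1 x=1 v=1 n0=0
t0.Δ5 u=0 z=0 p=0 q=0 y=0 clk=1 x=0 v=1 n0=0
t1.Δ0 u=0 z=0 p=0 q=0 y=0 clk=1 x=0 v=1 n0=0
t1.Δ1 u=0 z=0 p=0 q=0 y=0 clk=0 x=0 v=1 n0=0
t2.Δ0 u=0 z=0 p=0 q=0 y=0 clk=0 x=0 v=1 n0=0
t2.Δ1 u=0 z=0 p=0 q=0 y=0 clk=1 x=0 v=1 n0=0
t2.Δ2 u=0 z=0 p=0 q=0 y=0 clk=1 x=0 v=0 n0=0
t3.Δ0 u=0 z=0 p=0 q=0 y=0 clk=1 x=0 v=0 n0=0
t3.Δ1 u=0 z=0 p=0 q=0 y=0 clk=0 x=0 v=0 n0=0

0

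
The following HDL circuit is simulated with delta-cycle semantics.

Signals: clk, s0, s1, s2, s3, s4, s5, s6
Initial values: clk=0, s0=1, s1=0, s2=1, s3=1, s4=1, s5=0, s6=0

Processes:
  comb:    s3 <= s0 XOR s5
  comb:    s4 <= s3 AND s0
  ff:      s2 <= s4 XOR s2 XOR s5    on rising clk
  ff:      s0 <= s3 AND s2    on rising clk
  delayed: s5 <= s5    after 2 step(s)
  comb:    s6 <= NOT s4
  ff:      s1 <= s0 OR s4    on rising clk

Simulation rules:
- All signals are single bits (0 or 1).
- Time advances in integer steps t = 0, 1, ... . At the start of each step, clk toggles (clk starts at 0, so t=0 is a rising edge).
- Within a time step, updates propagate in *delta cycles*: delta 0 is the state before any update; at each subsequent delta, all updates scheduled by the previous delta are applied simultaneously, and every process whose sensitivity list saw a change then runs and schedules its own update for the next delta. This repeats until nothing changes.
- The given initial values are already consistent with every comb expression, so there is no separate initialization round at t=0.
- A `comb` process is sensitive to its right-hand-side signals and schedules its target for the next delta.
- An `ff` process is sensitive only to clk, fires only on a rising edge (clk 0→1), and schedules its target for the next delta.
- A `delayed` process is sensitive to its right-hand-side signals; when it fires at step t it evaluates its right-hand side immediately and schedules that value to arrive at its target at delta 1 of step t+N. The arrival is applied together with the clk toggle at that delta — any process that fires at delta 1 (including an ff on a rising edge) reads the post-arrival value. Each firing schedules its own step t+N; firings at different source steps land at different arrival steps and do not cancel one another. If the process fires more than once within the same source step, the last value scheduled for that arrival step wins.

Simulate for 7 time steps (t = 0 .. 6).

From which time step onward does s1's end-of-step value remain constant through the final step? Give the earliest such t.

[bits: s2,clk,s5,s1,s3,s4,s0,s6]
t=0: Δ0=10001110 Δ1=11001110 Δ2=01011110 | 2Δ
t=1: Δ0=01011110 Δ1=00011110 | 1Δ
t=2: Δ0=00011110 Δ1=01011110 Δ2=11011100 Δ3=11010000 Δ4=11010001 | 4Δ
t=3: Δ0=11010001 Δ1=10010001 | 1Δ
t=4: Δ0=10010001 Δ1=11010001 Δ2=11000001 | 2Δ
t=5: Δ0=11000001 Δ1=10000001 | 1Δ
t=6: Δ0=10000001 Δ1=11000001 | 1Δ

4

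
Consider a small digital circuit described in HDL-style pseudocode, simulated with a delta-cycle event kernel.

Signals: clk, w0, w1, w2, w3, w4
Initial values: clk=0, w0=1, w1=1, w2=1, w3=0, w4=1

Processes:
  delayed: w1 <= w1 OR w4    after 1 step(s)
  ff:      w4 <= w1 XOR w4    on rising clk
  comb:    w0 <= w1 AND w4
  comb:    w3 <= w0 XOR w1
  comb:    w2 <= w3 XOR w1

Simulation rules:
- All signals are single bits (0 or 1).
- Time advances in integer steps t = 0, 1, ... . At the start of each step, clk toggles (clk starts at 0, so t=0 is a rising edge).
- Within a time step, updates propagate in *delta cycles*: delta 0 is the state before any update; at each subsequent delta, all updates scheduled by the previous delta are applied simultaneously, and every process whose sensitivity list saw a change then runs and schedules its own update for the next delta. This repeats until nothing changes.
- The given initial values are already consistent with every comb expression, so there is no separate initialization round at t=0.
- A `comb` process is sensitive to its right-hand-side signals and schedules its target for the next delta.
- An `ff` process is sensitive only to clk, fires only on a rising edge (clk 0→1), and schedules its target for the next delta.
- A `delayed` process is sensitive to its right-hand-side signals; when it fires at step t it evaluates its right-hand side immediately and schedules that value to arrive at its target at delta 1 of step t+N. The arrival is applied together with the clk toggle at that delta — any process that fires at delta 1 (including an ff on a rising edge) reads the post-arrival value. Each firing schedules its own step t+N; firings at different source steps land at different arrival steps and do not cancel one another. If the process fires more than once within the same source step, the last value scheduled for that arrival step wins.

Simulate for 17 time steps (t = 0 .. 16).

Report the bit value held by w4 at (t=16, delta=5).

t=0 Δ0: clk=0 w2=1 w0=1 w1=1 w4=1 w3=0
  Δ1: clk:0→1
  Δ2: w4:1→0
  Δ3: w0:1→0
  Δ4: w3:0→1
  Δ5: w2:1→0
  (5Δ to stable)
t=1 Δ0: clk=1 w2=0 w0=0 w1=1 w4=0 w3=1
  Δ1: clk:1→0
  (1Δ to stable)
t=2 Δ0: clk=0 w2=0 w0=0 w1=1 w4=0 w3=1
  Δ1: clk:0→1
  Δ2: w4:0→1
  Δ3: w0:0→1
  Δ4: w3:1→0
  Δ5: w2:0→1
  (5Δ to stable)
t=3 Δ0: clk=1 w2=1 w0=1 w1=1 w4=1 w3=0
  Δ1: clk:1→0
  (1Δ to stable)
t=4 Δ0: clk=0 w2=1 w0=1 w1=1 w4=1 w3=0
  Δ1: clk:0→1
  Δ2: w4:1→0
  Δ3: w0:1→0
  Δ4: w3:0→1
  Δ5: w2:1→0
  (5Δ to stable)
t=5 Δ0: clk=1 w2=0 w0=0 w1=1 w4=0 w3=1
  Δ1: clk:1→0
  (1Δ to stable)
t=6 Δ0: clk=0 w2=0 w0=0 w1=1 w4=0 w3=1
  Δ1: clk:0→1
  Δ2: w4:0→1
  Δ3: w0:0→1
  Δ4: w3:1→0
  Δ5: w2:0→1
  (5Δ to stable)
t=7 Δ0: clk=1 w2=1 w0=1 w1=1 w4=1 w3=0
  Δ1: clk:1→0
  (1Δ to stable)
t=8 Δ0: clk=0 w2=1 w0=1 w1=1 w4=1 w3=0
  Δ1: clk:0→1
  Δ2: w4:1→0
  Δ3: w0:1→0
  Δ4: w3:0→1
  Δ5: w2:1→0
  (5Δ to stable)
t=9 Δ0: clk=1 w2=0 w0=0 w1=1 w4=0 w3=1
  Δ1: clk:1→0
  (1Δ to stable)
t=10 Δ0: clk=0 w2=0 w0=0 w1=1 w4=0 w3=1
  Δ1: clk:0→1
  Δ2: w4:0→1
  Δ3: w0:0→1
  Δ4: w3:1→0
  Δ5: w2:0→1
  (5Δ to stable)
t=11 Δ0: clk=1 w2=1 w0=1 w1=1 w4=1 w3=0
  Δ1: clk:1→0
  (1Δ to stable)
t=12 Δ0: clk=0 w2=1 w0=1 w1=1 w4=1 w3=0
  Δ1: clk:0→1
  Δ2: w4:1→0
  Δ3: w0:1→0
  Δ4: w3:0→1
  Δ5: w2:1→0
  (5Δ to stable)
t=13 Δ0: clk=1 w2=0 w0=0 w1=1 w4=0 w3=1
  Δ1: clk:1→0
  (1Δ to stable)
t=14 Δ0: clk=0 w2=0 w0=0 w1=1 w4=0 w3=1
  Δ1: clk:0→1
  Δ2: w4:0→1
  Δ3: w0:0→1
  Δ4: w3:1→0
  Δ5: w2:0→1
  (5Δ to stable)
t=15 Δ0: clk=1 w2=1 w0=1 w1=1 w4=1 w3=0
  Δ1: clk:1→0
  (1Δ to stable)
t=16 Δ0: clk=0 w2=1 w0=1 w1=1 w4=1 w3=0
  Δ1: clk:0→1
  Δ2: w4:1→0
  Δ3: w0:1→0
  Δ4: w3:0→1
  Δ5: w2:1→0
  (5Δ to stable)

0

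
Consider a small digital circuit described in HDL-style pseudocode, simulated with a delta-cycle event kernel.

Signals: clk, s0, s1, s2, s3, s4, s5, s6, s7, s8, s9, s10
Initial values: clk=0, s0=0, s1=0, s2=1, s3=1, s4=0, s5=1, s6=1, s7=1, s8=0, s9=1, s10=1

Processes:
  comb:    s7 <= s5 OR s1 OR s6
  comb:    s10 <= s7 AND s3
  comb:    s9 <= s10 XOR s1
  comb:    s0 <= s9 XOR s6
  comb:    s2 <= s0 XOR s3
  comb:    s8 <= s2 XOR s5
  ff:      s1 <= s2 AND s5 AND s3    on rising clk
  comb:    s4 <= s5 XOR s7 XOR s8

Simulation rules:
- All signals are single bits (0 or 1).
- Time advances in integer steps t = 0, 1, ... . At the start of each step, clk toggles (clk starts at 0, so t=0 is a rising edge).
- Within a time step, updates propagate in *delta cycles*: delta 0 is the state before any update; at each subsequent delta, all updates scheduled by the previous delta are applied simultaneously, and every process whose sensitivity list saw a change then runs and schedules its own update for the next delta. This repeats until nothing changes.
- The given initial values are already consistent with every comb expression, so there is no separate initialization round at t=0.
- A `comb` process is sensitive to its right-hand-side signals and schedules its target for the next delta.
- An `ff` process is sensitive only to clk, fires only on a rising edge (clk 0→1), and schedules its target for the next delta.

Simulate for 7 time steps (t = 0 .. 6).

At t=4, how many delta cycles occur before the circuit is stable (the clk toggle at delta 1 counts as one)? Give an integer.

[bits: s10,s9,s0,s5,s6,s8,clk,s4,s3,s1,s2,s7]
t=0: Δ0=110110001011 Δ1=110110101011 Δ2=110110101111 Δ3=100110101111 Δ4=101110101111 Δ5=101110101101 Δ6=101111101101 Δ7=101111111101 | 7Δ
t=1: Δ0=101111111101 Δ1=101111011101 | 1Δ
t=2: Δ0=101111011101 Δ1=101111111101 Δ2=101111111001 Δ3=111111111001 Δ4=110111111001 Δ5=110111111011 Δ6=110110111011 Δ7=110110101011 | 7Δ
t=3: Δ0=110110101011 Δ1=110110001011 | 1Δ
t=4: Δ0=110110001011 Δ1=110110101011 Δ2=110110101111 Δ3=100110101111 Δ4=101110101111 Δ5=101110101101 Δ6=101111101101 Δ7=101111111101 | 7Δ
t=5: Δ0=101111111101 Δ1=101111011101 | 1Δ
t=6: Δ0=101111011101 Δ1=101111111101 Δ2=101111111001 Δ3=111111111001 Δ4=110111111001 Δ5=110111111011 Δ6=110110111011 Δ7=110110101011 | 7Δ

7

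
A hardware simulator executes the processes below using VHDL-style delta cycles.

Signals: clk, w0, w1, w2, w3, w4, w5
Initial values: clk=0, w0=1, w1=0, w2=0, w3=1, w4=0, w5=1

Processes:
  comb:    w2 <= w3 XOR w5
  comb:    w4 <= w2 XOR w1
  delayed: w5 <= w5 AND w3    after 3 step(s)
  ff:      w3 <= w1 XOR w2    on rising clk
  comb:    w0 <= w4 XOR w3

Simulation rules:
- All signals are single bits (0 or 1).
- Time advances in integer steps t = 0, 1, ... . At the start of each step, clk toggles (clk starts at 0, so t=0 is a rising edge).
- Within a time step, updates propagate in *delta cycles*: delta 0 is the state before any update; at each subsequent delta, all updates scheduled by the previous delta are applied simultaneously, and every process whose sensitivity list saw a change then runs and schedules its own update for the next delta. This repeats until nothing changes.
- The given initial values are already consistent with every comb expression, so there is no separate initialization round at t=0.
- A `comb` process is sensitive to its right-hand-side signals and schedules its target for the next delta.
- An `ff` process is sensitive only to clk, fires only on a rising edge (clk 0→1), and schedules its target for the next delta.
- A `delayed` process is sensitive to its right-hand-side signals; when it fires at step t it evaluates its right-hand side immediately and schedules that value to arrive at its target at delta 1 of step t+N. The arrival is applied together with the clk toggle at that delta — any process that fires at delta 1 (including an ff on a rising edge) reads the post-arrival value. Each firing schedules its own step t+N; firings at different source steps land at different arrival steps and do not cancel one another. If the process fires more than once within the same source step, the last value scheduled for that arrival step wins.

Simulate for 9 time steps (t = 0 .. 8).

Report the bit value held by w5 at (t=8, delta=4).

t0.Δ0 w4=0 w2=0 w5=1 clk=0 w1=0 w0=1 w3=1
t0.Δ1 w4=0 w2=0 w5=1 clk=1 w1=0 w0=1 w3=1
t0.Δ2 w4=0 w2=0 w5=1 clk=1 w1=0 w0=1 w3=0
t0.Δ3 w4=0 w2=1 w5=1 clk=1 w1=0 w0=0 w3=0
t0.Δ4 w4=1 w2=1 w5=1 clk=1 w1=0 w0=0 w3=0
t0.Δ5 w4=1 w2=1 w5=1 clk=1 w1=0 w0=1 w3=0
t1.Δ0 w4=1 w2=1 w5=1 clk=1 w1=0 w0=1 w3=0
t1.Δ1 w4=1 w2=1 w5=1 clk=0 w1=0 w0=1 w3=0
t2.Δ0 w4=1 w2=1 w5=1 clk=0 w1=0 w0=1 w3=0
t2.Δ1 w4=1 w2=1 w5=1 clk=1 w1=0 w0=1 w3=0
t2.Δ2 w4=1 w2=1 w5=1 clk=1 w1=0 w0=1 w3=1
t2.Δ3 w4=1 w2=0 w5=1 clk=1 w1=0 w0=0 w3=1
t2.Δ4 w4=0 w2=0 w5=1 clk=1 w1=0 w0=0 w3=1
t2.Δ5 w4=0 w2=0 w5=1 clk=1 w1=0 w0=1 w3=1
t3.Δ0 w4=0 w2=0 w5=1 clk=1 w1=0 w0=1 w3=1
t3.Δ1 w4=0 w2=0 w5=0 clk=0 w1=0 w0=1 w3=1
t3.Δ2 w4=0 w2=1 w5=0 clk=0 w1=0 w0=1 w3=1
t3.Δ3 w4=1 w2=1 w5=0 clk=0 w1=0 w0=1 w3=1
t3.Δ4 w4=1 w2=1 w5=0 clk=0 w1=0 w0=0 w3=1
t4.Δ0 w4=1 w2=1 w5=0 clk=0 w1=0 w0=0 w3=1
t4.Δ1 w4=1 w2=1 w5=0 clk=1 w1=0 w0=0 w3=1
t5.Δ0 w4=1 w2=1 w5=0 clk=1 w1=0 w0=0 w3=1
t5.Δ1 w4=1 w2=1 w5=1 clk=0 w1=0 w0=0 w3=1
t5.Δ2 w4=1 w2=0 w5=1 clk=0 w1=0 w0=0 w3=1
t5.Δ3 w4=0 w2=0 w5=1 clk=0 w1=0 w0=0 w3=1
t5.Δ4 w4=0 w2=0 w5=1 clk=0 w1=0 w0=1 w3=1
t6.Δ0 w4=0 w2=0 w5=1 clk=0 w1=0 w0=1 w3=1
t6.Δ1 w4=0 w2=0 w5=0 clk=1 w1=0 w0=1 w3=1
t6.Δ2 w4=0 w2=1 w5=0 clk=1 w1=0 w0=1 w3=0
t6.Δ3 w4=1 w2=0 w5=0 clk=1 w1=0 w0=0 w3=0
t6.Δ4 w4=0 w2=0 w5=0 clk=1 w1=0 w0=1 w3=0
t6.Δ5 w4=0 w2=0 w5=0 clk=1 w1=0 w0=0 w3=0
t7.Δ0 w4=0 w2=0 w5=0 clk=1 w1=0 w0=0 w3=0
t7.Δ1 w4=0 w2=0 w5=0 clk=0 w1=0 w0=0 w3=0
t8.Δ0 w4=0 w2=0 w5=0 clk=0 w1=0 w0=0 w3=0
t8.Δ1 w4=0 w2=0 w5=1 clk=1 w1=0 w0=0 w3=0
t8.Δ2 w4=0 w2=1 w5=1 clk=1 w1=0 w0=0 w3=0
t8.Δ3 w4=1 w2=1 w5=1 clk=1 w1=0 w0=0 w3=0
t8.Δ4 w4=1 w2=1 w5=1 clk=1 w1=0 w0=1 w3=0

1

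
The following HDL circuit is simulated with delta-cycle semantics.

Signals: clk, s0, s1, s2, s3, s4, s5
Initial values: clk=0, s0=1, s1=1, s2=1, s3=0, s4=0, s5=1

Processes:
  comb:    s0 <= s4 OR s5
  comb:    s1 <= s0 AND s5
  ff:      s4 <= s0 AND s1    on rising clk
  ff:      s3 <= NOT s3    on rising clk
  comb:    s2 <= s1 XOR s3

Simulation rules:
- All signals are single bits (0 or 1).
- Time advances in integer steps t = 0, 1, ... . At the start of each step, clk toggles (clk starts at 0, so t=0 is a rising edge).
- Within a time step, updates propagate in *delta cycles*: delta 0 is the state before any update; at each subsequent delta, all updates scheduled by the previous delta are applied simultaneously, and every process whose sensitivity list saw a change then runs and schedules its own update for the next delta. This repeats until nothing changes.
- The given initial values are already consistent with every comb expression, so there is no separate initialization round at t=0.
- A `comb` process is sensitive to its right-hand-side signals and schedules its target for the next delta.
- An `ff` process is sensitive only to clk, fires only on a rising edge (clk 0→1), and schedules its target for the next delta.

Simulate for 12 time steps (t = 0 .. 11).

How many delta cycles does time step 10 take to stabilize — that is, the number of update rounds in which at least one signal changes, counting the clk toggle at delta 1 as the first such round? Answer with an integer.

3

t=0 Δ0: s3=0 s0=1 s5=1 clk=0 s4=0 s2=1 s1=1
  Δ1: clk:0→1
  Δ2: s3:0→1, s4:0→1
  Δ3: s2:1→0
  (3Δ to stable)
t=1 Δ0: s3=1 s0=1 s5=1 clk=1 s4=1 s2=0 s1=1
  Δ1: clk:1→0
  (1Δ to stable)
t=2 Δ0: s3=1 s0=1 s5=1 clk=0 s4=1 s2=0 s1=1
  Δ1: clk:0→1
  Δ2: s3:1→0
  Δ3: s2:0→1
  (3Δ to stable)
t=3 Δ0: s3=0 s0=1 s5=1 clk=1 s4=1 s2=1 s1=1
  Δ1: clk:1→0
  (1Δ to stable)
t=4 Δ0: s3=0 s0=1 s5=1 clk=0 s4=1 s2=1 s1=1
  Δ1: clk:0→1
  Δ2: s3:0→1
  Δ3: s2:1→0
  (3Δ to stable)
t=5 Δ0: s3=1 s0=1 s5=1 clk=1 s4=1 s2=0 s1=1
  Δ1: clk:1→0
  (1Δ to stable)
t=6 Δ0: s3=1 s0=1 s5=1 clk=0 s4=1 s2=0 s1=1
  Δ1: clk:0→1
  Δ2: s3:1→0
  Δ3: s2:0→1
  (3Δ to stable)
t=7 Δ0: s3=0 s0=1 s5=1 clk=1 s4=1 s2=1 s1=1
  Δ1: clk:1→0
  (1Δ to stable)
t=8 Δ0: s3=0 s0=1 s5=1 clk=0 s4=1 s2=1 s1=1
  Δ1: clk:0→1
  Δ2: s3:0→1
  Δ3: s2:1→0
  (3Δ to stable)
t=9 Δ0: s3=1 s0=1 s5=1 clk=1 s4=1 s2=0 s1=1
  Δ1: clk:1→0
  (1Δ to stable)
t=10 Δ0: s3=1 s0=1 s5=1 clk=0 s4=1 s2=0 s1=1
  Δ1: clk:0→1
  Δ2: s3:1→0
  Δ3: s2:0→1
  (3Δ to stable)
t=11 Δ0: s3=0 s0=1 s5=1 clk=1 s4=1 s2=1 s1=1
  Δ1: clk:1→0
  (1Δ to stable)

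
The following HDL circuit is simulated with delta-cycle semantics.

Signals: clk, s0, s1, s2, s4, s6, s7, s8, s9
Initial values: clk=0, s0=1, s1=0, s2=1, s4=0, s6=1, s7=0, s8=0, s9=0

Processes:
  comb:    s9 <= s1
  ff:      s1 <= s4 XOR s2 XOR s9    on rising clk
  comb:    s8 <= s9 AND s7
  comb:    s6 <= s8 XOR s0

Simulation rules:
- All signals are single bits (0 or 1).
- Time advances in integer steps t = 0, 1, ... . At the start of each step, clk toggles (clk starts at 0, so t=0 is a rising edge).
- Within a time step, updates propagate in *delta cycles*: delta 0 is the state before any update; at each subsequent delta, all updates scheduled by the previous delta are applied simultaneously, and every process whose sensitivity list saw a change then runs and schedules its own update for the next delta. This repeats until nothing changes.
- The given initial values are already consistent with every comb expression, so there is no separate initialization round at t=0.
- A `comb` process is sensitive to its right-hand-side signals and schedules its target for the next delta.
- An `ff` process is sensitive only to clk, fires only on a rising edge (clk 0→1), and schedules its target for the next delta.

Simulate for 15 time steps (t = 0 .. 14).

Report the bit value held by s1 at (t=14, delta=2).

0

[bits: s4,clk,s1,s6,s9,s7,s2,s0,s8]
t=0: Δ0=000100110 Δ1=010100110 Δ2=011100110 Δ3=011110110 | 3Δ
t=1: Δ0=011110110 Δ1=001110110 | 1Δ
t=2: Δ0=001110110 Δ1=011110110 Δ2=010110110 Δ3=010100110 | 3Δ
t=3: Δ0=010100110 Δ1=000100110 | 1Δ
t=4: Δ0=000100110 Δ1=010100110 Δ2=011100110 Δ3=011110110 | 3Δ
t=5: Δ0=011110110 Δ1=001110110 | 1Δ
t=6: Δ0=001110110 Δ1=011110110 Δ2=010110110 Δ3=010100110 | 3Δ
t=7: Δ0=010100110 Δ1=000100110 | 1Δ
t=8: Δ0=000100110 Δ1=010100110 Δ2=011100110 Δ3=011110110 | 3Δ
t=9: Δ0=011110110 Δ1=001110110 | 1Δ
t=10: Δ0=001110110 Δ1=011110110 Δ2=010110110 Δ3=010100110 | 3Δ
t=11: Δ0=010100110 Δ1=000100110 | 1Δ
t=12: Δ0=000100110 Δ1=010100110 Δ2=011100110 Δ3=011110110 | 3Δ
t=13: Δ0=011110110 Δ1=001110110 | 1Δ
t=14: Δ0=001110110 Δ1=011110110 Δ2=010110110 Δ3=010100110 | 3Δ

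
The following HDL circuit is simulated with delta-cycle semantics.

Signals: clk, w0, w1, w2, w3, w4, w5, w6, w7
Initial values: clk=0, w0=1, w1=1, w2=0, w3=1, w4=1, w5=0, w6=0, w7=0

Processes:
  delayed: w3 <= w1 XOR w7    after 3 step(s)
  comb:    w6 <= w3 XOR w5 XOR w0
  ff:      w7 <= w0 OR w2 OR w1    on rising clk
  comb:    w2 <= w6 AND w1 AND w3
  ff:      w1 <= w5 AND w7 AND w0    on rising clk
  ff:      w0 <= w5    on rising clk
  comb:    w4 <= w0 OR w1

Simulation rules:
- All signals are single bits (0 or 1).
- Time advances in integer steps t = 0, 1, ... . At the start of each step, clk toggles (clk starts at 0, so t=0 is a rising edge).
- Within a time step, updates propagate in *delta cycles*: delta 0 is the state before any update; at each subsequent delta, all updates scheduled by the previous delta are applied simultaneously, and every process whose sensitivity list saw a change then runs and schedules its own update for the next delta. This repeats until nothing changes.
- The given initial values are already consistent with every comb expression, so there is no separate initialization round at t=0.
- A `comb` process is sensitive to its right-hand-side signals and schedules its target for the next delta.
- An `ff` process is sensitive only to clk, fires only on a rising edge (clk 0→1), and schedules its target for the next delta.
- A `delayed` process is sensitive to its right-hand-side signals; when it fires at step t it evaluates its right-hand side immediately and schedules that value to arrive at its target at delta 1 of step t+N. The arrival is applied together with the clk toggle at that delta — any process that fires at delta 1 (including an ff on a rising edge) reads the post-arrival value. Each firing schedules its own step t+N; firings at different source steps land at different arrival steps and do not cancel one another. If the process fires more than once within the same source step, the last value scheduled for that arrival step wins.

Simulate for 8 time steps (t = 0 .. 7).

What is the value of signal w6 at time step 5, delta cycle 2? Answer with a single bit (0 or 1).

t=0 Δ0: w4=1 w1=1 w5=0 w2=0 clk=0 w3=1 w7=0 w0=1 w6=0
  Δ1: clk:0→1
  Δ2: w1:1→0, w7:0→1, w0:1→0
  Δ3: w4:1→0, w6:0→1
  (3Δ to stable)
t=1 Δ0: w4=0 w1=0 w5=0 w2=0 clk=1 w3=1 w7=1 w0=0 w6=1
  Δ1: clk:1→0
  (1Δ to stable)
t=2 Δ0: w4=0 w1=0 w5=0 w2=0 clk=0 w3=1 w7=1 w0=0 w6=1
  Δ1: clk:0→1
  Δ2: w7:1→0
  (2Δ to stable)
t=3 Δ0: w4=0 w1=0 w5=0 w2=0 clk=1 w3=1 w7=0 w0=0 w6=1
  Δ1: clk:1→0
  (1Δ to stable)
t=4 Δ0: w4=0 w1=0 w5=0 w2=0 clk=0 w3=1 w7=0 w0=0 w6=1
  Δ1: clk:0→1
  (1Δ to stable)
t=5 Δ0: w4=0 w1=0 w5=0 w2=0 clk=1 w3=1 w7=0 w0=0 w6=1
  Δ1: clk:1→0, w3:1→0
  Δ2: w6:1→0
  (2Δ to stable)
t=6 Δ0: w4=0 w1=0 w5=0 w2=0 clk=0 w3=0 w7=0 w0=0 w6=0
  Δ1: clk:0→1
  (1Δ to stable)
t=7 Δ0: w4=0 w1=0 w5=0 w2=0 clk=1 w3=0 w7=0 w0=0 w6=0
  Δ1: clk:1→0
  (1Δ to stable)

0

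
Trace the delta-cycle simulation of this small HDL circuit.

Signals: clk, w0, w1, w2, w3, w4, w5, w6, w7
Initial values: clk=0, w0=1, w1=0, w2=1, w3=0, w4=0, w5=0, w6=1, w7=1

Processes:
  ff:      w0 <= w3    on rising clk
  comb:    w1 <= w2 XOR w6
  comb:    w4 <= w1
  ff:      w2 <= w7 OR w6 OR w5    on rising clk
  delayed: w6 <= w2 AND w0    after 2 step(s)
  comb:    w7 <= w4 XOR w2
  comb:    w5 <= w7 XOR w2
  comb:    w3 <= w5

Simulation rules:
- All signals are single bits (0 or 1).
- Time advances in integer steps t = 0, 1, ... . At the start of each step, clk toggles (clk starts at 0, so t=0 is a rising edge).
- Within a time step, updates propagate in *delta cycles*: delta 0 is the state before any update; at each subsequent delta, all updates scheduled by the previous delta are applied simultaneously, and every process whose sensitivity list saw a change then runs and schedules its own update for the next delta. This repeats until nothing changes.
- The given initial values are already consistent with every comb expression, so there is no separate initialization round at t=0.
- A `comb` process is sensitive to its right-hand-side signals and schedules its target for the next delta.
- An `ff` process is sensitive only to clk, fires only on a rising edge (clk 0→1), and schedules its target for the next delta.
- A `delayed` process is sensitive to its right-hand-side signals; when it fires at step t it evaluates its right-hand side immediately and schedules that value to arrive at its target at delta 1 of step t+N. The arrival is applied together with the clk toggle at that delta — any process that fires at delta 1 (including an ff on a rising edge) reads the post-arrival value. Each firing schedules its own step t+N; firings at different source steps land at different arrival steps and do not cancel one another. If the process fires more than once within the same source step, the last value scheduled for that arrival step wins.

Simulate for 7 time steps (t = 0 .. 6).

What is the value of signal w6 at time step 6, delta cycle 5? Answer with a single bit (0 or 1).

t0.Δ0 w5=0 w3=0 w4=0 w1=0 clk=0 w2=1 w6=1 w7=1 w0=1
t0.Δ1 w5=0 w3=0 w4=0 w1=0 clk=1 w2=1 w6=1 w7=1 w0=1
t0.Δ2 w5=0 w3=0 w4=0 w1=0 clk=1 w2=1 w6=1 w7=1 w0=0
t1.Δ0 w5=0 w3=0 w4=0 w1=0 clk=1 w2=1 w6=1 w7=1 w0=0
t1.Δ1 w5=0 w3=0 w4=0 w1=0 clk=0 w2=1 w6=1 w7=1 w0=0
t2.Δ0 w5=0 w3=0 w4=0 w1=0 clk=0 w2=1 w6=1 w7=1 w0=0
t2.Δ1 w5=0 w3=0 w4=0 w1=0 clk=1 w2=1 w6=0 w7=1 w0=0
t2.Δ2 w5=0 w3=0 w4=0 w1=1 clk=1 w2=1 w6=0 w7=1 w0=0
t2.Δ3 w5=0 w3=0 w4=1 w1=1 clk=1 w2=1 w6=0 w7=1 w0=0
t2.Δ4 w5=0 w3=0 w4=1 w1=1 clk=1 w2=1 w6=0 w7=0 w0=0
t2.Δ5 w5=1 w3=0 w4=1 w1=1 clk=1 w2=1 w6=0 w7=0 w0=0
t2.Δ6 w5=1 w3=1 w4=1 w1=1 clk=1 w2=1 w6=0 w7=0 w0=0
t3.Δ0 w5=1 w3=1 w4=1 w1=1 clk=1 w2=1 w6=0 w7=0 w0=0
t3.Δ1 w5=1 w3=1 w4=1 w1=1 clk=0 w2=1 w6=0 w7=0 w0=0
t4.Δ0 w5=1 w3=1 w4=1 w1=1 clk=0 w2=1 w6=0 w7=0 w0=0
t4.Δ1 w5=1 w3=1 w4=1 w1=1 clk=1 w2=1 w6=0 w7=0 w0=0
t4.Δ2 w5=1 w3=1 w4=1 w1=1 clk=1 w2=1 w6=0 w7=0 w0=1
t5.Δ0 w5=1 w3=1 w4=1 w1=1 clk=1 w2=1 w6=0 w7=0 w0=1
t5.Δ1 w5=1 w3=1 w4=1 w1=1 clk=0 w2=1 w6=0 w7=0 w0=1
t6.Δ0 w5=1 w3=1 w4=1 w1=1 clk=0 w2=1 w6=0 w7=0 w0=1
t6.Δ1 w5=1 w3=1 w4=1 w1=1 clk=1 w2=1 w6=1 w7=0 w0=1
t6.Δ2 w5=1 w3=1 w4=1 w1=0 clk=1 w2=1 w6=1 w7=0 w0=1
t6.Δ3 w5=1 w3=1 w4=0 w1=0 clk=1 w2=1 w6=1 w7=0 w0=1
t6.Δ4 w5=1 w3=1 w4=0 w1=0 clk=1 w2=1 w6=1 w7=1 w0=1
t6.Δ5 w5=0 w3=1 w4=0 w1=0 clk=1 w2=1 w6=1 w7=1 w0=1
t6.Δ6 w5=0 w3=0 w4=0 w1=0 clk=1 w2=1 w6=1 w7=1 w0=1

1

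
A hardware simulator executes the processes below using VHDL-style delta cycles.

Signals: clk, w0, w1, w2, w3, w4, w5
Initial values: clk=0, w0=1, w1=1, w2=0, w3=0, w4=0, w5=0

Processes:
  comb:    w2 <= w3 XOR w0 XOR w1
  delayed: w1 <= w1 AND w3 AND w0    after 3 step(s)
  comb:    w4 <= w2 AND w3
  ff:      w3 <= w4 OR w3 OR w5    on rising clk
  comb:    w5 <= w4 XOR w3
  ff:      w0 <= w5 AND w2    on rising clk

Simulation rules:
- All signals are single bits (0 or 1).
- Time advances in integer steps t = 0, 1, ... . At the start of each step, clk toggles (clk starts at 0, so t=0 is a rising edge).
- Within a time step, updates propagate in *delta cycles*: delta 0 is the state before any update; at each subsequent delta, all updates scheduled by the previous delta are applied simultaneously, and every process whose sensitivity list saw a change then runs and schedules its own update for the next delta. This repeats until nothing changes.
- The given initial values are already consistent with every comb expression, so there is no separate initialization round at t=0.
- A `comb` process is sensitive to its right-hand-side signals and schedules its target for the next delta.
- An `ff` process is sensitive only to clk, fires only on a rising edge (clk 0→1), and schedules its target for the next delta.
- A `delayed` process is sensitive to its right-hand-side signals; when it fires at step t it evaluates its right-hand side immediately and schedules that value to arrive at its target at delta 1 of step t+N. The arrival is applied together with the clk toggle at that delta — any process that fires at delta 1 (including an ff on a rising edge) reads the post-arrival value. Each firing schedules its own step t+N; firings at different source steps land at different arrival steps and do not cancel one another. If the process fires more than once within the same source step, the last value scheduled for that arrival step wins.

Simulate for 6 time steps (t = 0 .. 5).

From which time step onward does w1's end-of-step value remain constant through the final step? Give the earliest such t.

[bits: w4,clk,w2,w0,w3,w1,w5]
t=0: Δ0=0001010 Δ1=0101010 Δ2=0100010 Δ3=0110010 | 3Δ
t=1: Δ0=0110010 Δ1=0010010 | 1Δ
t=2: Δ0=0010010 Δ1=0110010 | 1Δ
t=3: Δ0=0110010 Δ1=0010000 Δ2=0000000 | 2Δ
t=4: Δ0=0000000 Δ1=0100000 | 1Δ
t=5: Δ0=0100000 Δ1=0000000 | 1Δ

3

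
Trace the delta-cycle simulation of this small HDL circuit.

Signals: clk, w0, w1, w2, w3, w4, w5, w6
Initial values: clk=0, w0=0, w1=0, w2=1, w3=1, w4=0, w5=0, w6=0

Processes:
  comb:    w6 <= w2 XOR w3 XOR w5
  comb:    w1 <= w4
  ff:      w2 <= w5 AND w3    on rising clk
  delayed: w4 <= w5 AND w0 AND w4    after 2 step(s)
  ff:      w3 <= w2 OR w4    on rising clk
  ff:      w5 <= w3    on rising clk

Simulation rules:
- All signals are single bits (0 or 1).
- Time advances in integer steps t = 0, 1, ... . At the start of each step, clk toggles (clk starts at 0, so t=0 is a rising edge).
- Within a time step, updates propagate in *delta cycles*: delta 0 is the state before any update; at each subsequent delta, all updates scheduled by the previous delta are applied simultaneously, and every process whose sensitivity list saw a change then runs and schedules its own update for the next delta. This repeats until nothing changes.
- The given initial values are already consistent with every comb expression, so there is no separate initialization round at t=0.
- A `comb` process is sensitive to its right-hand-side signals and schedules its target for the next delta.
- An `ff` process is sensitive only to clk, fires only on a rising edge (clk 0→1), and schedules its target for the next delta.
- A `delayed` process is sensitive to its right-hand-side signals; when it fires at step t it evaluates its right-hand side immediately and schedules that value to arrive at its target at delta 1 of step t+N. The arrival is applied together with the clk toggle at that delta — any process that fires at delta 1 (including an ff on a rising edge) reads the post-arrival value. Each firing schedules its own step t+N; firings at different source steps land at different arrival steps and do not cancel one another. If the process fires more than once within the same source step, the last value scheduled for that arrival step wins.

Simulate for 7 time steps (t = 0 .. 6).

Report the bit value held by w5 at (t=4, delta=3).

t0.Δ0 w2=1 w6=0 w3=1 w4=0 clk=0 w1=0 w0=0 w5=0
t0.Δ1 w2=1 w6=0 w3=1 w4=0 clk=1 w1=0 w0=0 w5=0
t0.Δ2 w2=0 w6=0 w3=1 w4=0 clk=1 w1=0 w0=0 w5=1
t1.Δ0 w2=0 w6=0 w3=1 w4=0 clk=1 w1=0 w0=0 w5=1
t1.Δ1 w2=0 w6=0 w3=1 w4=0 clk=0 w1=0 w0=0 w5=1
t2.Δ0 w2=0 w6=0 w3=1 w4=0 clk=0 w1=0 w0=0 w5=1
t2.Δ1 w2=0 w6=0 w3=1 w4=0 clk=1 w1=0 w0=0 w5=1
t2.Δ2 w2=1 w6=0 w3=0 w4=0 clk=1 w1=0 w0=0 w5=1
t3.Δ0 w2=1 w6=0 w3=0 w4=0 clk=1 w1=0 w0=0 w5=1
t3.Δ1 w2=1 w6=0 w3=0 w4=0 clk=0 w1=0 w0=0 w5=1
t4.Δ0 w2=1 w6=0 w3=0 w4=0 clk=0 w1=0 w0=0 w5=1
t4.Δ1 w2=1 w6=0 w3=0 w4=0 clk=1 w1=0 w0=0 w5=1
t4.Δ2 w2=0 w6=0 w3=1 w4=0 clk=1 w1=0 w0=0 w5=0
t4.Δ3 w2=0 w6=1 w3=1 w4=0 clk=1 w1=0 w0=0 w5=0
t5.Δ0 w2=0 w6=1 w3=1 w4=0 clk=1 w1=0 w0=0 w5=0
t5.Δ1 w2=0 w6=1 w3=1 w4=0 clk=0 w1=0 w0=0 w5=0
t6.Δ0 w2=0 w6=1 w3=1 w4=0 clk=0 w1=0 w0=0 w5=0
t6.Δ1 w2=0 w6=1 w3=1 w4=0 clk=1 w1=0 w0=0 w5=0
t6.Δ2 w2=0 w6=1 w3=0 w4=0 clk=1 w1=0 w0=0 w5=1

0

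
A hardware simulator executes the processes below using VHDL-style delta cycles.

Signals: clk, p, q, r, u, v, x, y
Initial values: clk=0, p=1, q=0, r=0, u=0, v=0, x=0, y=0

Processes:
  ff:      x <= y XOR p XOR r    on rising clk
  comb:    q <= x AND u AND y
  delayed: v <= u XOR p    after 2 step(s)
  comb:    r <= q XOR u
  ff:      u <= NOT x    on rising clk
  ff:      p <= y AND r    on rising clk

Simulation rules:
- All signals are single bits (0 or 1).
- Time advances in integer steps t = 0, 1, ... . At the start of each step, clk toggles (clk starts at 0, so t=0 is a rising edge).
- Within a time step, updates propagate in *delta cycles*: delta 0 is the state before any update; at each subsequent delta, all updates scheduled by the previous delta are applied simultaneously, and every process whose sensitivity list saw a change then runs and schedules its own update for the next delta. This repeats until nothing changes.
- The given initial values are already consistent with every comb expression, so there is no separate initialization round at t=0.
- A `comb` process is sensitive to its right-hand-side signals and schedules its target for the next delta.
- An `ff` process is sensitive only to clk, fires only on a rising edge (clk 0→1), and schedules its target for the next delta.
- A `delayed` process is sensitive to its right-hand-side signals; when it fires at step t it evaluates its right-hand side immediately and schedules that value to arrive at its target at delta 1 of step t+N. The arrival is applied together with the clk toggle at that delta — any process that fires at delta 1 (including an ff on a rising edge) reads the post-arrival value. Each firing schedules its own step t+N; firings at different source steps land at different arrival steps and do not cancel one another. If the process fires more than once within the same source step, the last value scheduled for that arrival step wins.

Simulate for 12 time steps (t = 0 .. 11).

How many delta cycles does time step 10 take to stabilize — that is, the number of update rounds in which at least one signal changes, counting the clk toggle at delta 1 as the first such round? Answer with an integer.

3

[bits: q,p,r,v,x,clk,u,y]
t=0: Δ0=01000000 Δ1=01000100 Δ2=00001110 Δ3=00101110 | 3Δ
t=1: Δ0=00101110 Δ1=00101010 | 1Δ
t=2: Δ0=00101010 Δ1=00111110 Δ2=00111100 Δ3=00011100 | 3Δ
t=3: Δ0=00011100 Δ1=00011000 | 1Δ
t=4: Δ0=00011000 Δ1=00001100 Δ2=00000100 | 2Δ
t=5: Δ0=00000100 Δ1=00000000 | 1Δ
t=6: Δ0=00000000 Δ1=00000100 Δ2=00000110 Δ3=00100110 | 3Δ
t=7: Δ0=00100110 Δ1=00100010 | 1Δ
t=8: Δ0=00100010 Δ1=00110110 Δ2=00111110 | 2Δ
t=9: Δ0=00111110 Δ1=00111010 | 1Δ
t=10: Δ0=00111010 Δ1=00111110 Δ2=00111100 Δ3=00011100 | 3Δ
t=11: Δ0=00011100 Δ1=00011000 | 1Δ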